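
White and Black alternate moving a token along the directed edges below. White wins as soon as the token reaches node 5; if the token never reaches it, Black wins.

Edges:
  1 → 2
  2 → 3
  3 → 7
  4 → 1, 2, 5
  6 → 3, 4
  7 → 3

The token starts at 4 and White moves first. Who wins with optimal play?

White

Track states (vertex, player-to-move).
A0 = {(5,White), (5,Black)}
A1: add {(4,White)}.
(4,White) ∈ A1 ⇒ White forces the target.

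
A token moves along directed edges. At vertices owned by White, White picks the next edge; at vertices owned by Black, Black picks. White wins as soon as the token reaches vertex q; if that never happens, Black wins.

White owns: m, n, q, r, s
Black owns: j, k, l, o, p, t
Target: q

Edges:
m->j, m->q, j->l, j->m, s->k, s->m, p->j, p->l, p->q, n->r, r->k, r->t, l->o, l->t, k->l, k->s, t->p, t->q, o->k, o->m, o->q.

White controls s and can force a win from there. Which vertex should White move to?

A0 = {q}
A1: add {m} — m (White) has m→q.
A2: add {s} — s (White) has s→m.
A3 = A2; e.g. j (Black) can still go to l. Fixed point.
From s, successor m is in the attractor (rank 1); the other successor k is not.

m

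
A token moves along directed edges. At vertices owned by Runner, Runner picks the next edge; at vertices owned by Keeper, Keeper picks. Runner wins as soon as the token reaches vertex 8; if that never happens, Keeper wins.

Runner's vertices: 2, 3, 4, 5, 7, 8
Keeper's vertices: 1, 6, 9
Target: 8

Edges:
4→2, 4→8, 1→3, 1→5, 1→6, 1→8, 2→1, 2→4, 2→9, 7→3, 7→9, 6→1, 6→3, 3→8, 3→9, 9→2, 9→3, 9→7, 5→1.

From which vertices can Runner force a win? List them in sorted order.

2, 3, 4, 7, 8, 9

A0 = {8}
A1: add {3, 4} — 3 (Runner) has 3→8; 4 (Runner) has 4→8.
A2: add {2, 7} — 2 (Runner) has 2→4; 7 (Runner) has 7→3.
A3: add {9} — 9 (Keeper): all of {2, 3, 7} already in.
A4 = A3; e.g. 1 (Keeper) can still go to 5. Fixed point.
Runner's winning region = {2, 3, 4, 7, 8, 9}.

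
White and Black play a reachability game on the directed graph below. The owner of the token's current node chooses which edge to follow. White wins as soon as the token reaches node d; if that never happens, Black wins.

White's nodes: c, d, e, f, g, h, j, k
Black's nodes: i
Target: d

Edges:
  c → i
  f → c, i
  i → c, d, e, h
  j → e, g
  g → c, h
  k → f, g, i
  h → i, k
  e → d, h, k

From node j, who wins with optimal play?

A0 = {d}
A1: add {e} — e (White) has e→d.
A2: add {j} — j (White) has j→e.
A3 = A2; e.g. c (White) has no edge into A2. Fixed point.
j ∈ A2, so White can force the target.

White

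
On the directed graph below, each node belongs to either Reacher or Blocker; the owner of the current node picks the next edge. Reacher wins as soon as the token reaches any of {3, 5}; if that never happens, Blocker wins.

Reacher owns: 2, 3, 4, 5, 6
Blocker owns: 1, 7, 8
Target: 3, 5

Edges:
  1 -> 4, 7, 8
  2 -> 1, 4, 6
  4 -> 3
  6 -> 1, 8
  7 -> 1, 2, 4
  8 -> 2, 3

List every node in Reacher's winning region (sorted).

A0 = {3, 5}
A1: add {4} — 4 (Reacher) has 4→3.
A2: add {2} — 2 (Reacher) has 2→4.
A3: add {8} — 8 (Blocker): all of {2, 3} already in.
A4: add {6} — 6 (Reacher) has 6→8.
A5 = A4; e.g. 1 (Blocker) can still go to 7. Fixed point.
Reacher's winning region = {2, 3, 4, 5, 6, 8}.

2, 3, 4, 5, 6, 8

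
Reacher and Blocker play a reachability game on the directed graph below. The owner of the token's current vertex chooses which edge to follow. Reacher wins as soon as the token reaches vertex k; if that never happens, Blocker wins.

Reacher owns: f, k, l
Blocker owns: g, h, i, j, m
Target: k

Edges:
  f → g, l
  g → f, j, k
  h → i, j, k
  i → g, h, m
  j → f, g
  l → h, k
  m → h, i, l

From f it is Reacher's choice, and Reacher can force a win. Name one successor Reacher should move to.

A0 = {k}
A1: add {l} — l (Reacher) has l→k.
A2: add {f} — f (Reacher) has f→l.
A3 = A2; e.g. g (Blocker) can still go to j. Fixed point.
From f, successor l is in the attractor (rank 1); the other successor g is not.

l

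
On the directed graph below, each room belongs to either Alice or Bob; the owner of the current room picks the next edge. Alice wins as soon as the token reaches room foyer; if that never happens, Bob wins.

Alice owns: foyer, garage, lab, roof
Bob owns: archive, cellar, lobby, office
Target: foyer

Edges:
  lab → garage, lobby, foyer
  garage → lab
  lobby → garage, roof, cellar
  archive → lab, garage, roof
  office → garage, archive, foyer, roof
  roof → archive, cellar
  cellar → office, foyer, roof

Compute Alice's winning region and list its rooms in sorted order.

A0 = {foyer}
A1: add {lab} — lab (Alice) has lab→foyer.
A2: add {garage} — garage (Alice) has garage→lab.
A3 = A2; e.g. lobby (Bob) can still go to roof. Fixed point.
Alice's winning region = {foyer, garage, lab}.

foyer, garage, lab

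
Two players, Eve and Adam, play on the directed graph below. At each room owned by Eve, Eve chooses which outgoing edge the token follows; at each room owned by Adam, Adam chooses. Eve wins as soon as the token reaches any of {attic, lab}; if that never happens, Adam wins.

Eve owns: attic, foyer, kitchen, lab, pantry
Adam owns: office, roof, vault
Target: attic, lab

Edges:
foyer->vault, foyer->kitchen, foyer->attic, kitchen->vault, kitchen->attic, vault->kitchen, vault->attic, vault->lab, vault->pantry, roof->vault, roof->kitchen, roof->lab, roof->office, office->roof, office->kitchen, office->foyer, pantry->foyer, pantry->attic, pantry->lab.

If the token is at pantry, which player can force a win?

Eve

A0 = {attic, lab}
A1: add {foyer, kitchen, pantry} — kitchen (Eve) has kitchen→attic; foyer (Eve) has foyer→attic; pantry (Eve) has pantry→attic.
pantry ∈ A1, so Eve can force the target.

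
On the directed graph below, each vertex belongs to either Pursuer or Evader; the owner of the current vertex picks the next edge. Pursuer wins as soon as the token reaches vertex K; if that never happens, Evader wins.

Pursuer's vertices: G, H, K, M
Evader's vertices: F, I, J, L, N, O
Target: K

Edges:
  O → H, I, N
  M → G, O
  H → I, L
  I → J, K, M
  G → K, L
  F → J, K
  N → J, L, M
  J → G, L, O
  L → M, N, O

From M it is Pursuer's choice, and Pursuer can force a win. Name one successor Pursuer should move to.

G

A0 = {K}
A1: add {G} — G (Pursuer) has G→K.
A2: add {M} — M (Pursuer) has M→G.
A3 = A2; e.g. F (Evader) can still go to J. Fixed point.
From M, successor G is in the attractor (rank 1); the other successor O is not.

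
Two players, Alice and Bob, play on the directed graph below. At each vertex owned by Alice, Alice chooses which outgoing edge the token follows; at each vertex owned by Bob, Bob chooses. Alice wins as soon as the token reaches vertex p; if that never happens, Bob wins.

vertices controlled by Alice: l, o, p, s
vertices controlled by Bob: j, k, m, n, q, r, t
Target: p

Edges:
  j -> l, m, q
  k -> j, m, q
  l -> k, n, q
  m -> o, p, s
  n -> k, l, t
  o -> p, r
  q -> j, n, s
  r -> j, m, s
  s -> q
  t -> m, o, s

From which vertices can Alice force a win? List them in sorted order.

A0 = {p}
A1: add {o} — o (Alice) has o→p.
A2 = A1; e.g. j (Bob) can still go to l. Fixed point.
Alice's winning region = {o, p}.

o, p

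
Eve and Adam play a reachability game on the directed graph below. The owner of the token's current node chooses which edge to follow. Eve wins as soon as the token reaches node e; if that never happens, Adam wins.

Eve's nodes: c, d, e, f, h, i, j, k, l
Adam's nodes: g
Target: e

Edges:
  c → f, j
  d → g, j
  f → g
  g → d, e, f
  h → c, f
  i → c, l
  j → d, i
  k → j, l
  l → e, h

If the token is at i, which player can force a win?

A0 = {e}
A1: add {l} — l (Eve) has l→e.
A2: add {i, k} — i (Eve) has i→l; k (Eve) has k→l.
i ∈ A2, so Eve can force the target.

Eve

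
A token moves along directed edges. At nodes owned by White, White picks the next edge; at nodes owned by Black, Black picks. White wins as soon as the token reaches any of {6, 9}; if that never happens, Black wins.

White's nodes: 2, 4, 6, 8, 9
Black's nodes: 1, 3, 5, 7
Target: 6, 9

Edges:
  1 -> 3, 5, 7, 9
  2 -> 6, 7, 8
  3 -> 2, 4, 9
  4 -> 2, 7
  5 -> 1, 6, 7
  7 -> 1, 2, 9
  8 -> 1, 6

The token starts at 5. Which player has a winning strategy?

A0 = {6, 9}
A1: add {2, 8} — 2 (White) has 2→6; 8 (White) has 8→6.
A2: add {4} — 4 (White) has 4→2.
A3: add {3} — 3 (Black): all of {2, 4, 9} already in.
A4 = A3; e.g. 1 (Black) can still go to 5. Fixed point.
5 never enters the attractor, so Black can avoid the target forever.

Black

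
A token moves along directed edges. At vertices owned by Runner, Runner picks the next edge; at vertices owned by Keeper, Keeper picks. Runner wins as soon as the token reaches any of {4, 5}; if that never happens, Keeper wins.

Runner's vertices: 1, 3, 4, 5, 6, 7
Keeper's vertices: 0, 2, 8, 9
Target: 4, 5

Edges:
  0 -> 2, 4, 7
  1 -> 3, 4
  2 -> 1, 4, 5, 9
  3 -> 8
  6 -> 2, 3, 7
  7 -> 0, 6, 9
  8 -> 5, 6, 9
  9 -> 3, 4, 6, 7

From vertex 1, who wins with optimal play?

A0 = {4, 5}
A1: add {1} — 1 (Runner) has 1→4.
A2 = A1; e.g. 0 (Keeper) can still go to 2. Fixed point.
1 ∈ A1, so Runner can force the target.

Runner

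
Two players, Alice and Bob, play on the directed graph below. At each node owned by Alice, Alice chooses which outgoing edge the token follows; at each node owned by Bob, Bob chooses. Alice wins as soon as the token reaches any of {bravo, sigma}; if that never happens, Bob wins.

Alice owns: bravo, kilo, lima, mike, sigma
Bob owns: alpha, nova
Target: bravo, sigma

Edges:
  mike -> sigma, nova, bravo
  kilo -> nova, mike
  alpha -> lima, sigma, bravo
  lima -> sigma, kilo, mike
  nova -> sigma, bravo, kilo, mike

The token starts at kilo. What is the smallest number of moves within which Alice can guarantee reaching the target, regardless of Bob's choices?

A0 = {bravo, sigma}
A1: add {lima, mike} — lima (Alice) has lima→sigma; mike (Alice) has mike→sigma.
A2: add {alpha, kilo} — kilo (Alice) has kilo→mike; alpha (Bob): all of {lima, sigma, bravo} already in.
kilo enters the attractor at level 2, so Alice can force the target in 2 moves from there.

2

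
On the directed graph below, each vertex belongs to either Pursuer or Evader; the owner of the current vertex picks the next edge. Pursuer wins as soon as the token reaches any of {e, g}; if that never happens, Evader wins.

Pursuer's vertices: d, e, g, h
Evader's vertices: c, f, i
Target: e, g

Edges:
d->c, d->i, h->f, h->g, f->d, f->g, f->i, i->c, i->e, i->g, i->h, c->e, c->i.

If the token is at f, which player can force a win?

A0 = {e, g}
A1: add {h} — h (Pursuer) has h→g.
A2 = A1; e.g. c (Evader) can still go to i. Fixed point.
f never enters the attractor, so Evader can avoid the target forever.

Evader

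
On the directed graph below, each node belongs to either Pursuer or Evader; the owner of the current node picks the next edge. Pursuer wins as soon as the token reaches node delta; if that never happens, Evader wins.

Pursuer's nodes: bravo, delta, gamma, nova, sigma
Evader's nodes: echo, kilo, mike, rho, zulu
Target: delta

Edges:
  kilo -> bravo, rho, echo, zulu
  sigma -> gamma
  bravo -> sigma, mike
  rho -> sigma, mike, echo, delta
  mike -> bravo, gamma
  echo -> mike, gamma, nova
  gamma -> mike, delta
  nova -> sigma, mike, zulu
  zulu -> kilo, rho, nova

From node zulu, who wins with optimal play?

Evader

A0 = {delta}
A1: add {gamma} — gamma (Pursuer) has gamma→delta.
A2: add {sigma} — sigma (Pursuer) has sigma→gamma.
A3: add {bravo, nova} — bravo (Pursuer) has bravo→sigma; nova (Pursuer) has nova→sigma.
A4: add {mike} — mike (Evader): all of {bravo, gamma} already in.
A5: add {echo} — echo (Evader): all of {mike, gamma, nova} already in.
A6: add {rho} — rho (Evader): all of {sigma, mike, echo, delta} already in.
A7 = A6; e.g. kilo (Evader) can still go to zulu. Fixed point.
zulu never enters the attractor, so Evader can avoid the target forever.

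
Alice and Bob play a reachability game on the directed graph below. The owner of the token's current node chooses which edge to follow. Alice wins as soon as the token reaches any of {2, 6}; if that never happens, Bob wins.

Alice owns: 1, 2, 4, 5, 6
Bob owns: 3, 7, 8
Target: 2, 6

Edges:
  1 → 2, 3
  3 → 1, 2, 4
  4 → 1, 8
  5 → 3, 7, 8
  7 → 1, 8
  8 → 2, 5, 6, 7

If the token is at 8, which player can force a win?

Bob

A0 = {2, 6}
A1: add {1} — 1 (Alice) has 1→2.
A2: add {4} — 4 (Alice) has 4→1.
A3: add {3} — 3 (Bob): all of {1, 2, 4} already in.
A4: add {5} — 5 (Alice) has 5→3.
A5 = A4; e.g. 7 (Bob) can still go to 8. Fixed point.
8 never enters the attractor, so Bob can avoid the target forever.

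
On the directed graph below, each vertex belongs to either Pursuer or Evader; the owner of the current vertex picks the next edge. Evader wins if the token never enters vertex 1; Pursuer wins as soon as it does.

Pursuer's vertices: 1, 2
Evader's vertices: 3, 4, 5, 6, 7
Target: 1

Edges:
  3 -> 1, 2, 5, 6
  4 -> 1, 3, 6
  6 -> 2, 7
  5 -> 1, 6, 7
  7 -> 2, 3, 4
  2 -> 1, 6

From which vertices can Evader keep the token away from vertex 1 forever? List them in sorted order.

A0 = {1}
A1: add {2} — 2 (Pursuer) has 2→1.
A2 = A1; e.g. 3 (Evader) can still go to 5. Fixed point.
Pursuer's attractor = {1, 2}; Evader avoids the target exactly from the complement.

3, 4, 5, 6, 7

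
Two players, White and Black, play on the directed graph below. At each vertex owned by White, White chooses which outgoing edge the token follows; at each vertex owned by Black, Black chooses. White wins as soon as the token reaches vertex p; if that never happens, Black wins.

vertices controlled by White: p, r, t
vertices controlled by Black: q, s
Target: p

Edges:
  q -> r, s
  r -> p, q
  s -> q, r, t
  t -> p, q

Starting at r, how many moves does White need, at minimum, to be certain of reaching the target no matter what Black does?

A0 = {p}
A1: add {r, t} — r (White) has r→p; t (White) has t→p.
A2 = A1; e.g. q (Black) can still go to s. Fixed point.
r enters the attractor at level 1, so White can force the target in 1 move from there.

1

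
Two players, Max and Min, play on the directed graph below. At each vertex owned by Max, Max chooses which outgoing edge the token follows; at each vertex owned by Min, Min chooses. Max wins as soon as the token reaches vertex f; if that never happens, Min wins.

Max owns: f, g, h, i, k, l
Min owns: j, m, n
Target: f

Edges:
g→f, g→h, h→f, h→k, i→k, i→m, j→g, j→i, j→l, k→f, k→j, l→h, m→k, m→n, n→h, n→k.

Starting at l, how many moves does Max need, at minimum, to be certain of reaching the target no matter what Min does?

A0 = {f}
A1: add {g, h, k} — g (Max) has g→f; h (Max) has h→f; k (Max) has k→f.
A2: add {i, l, n} — i (Max) has i→k; l (Max) has l→h; n (Min): all of {h, k} already in.
l enters the attractor at level 2, so Max can force the target in 2 moves from there.

2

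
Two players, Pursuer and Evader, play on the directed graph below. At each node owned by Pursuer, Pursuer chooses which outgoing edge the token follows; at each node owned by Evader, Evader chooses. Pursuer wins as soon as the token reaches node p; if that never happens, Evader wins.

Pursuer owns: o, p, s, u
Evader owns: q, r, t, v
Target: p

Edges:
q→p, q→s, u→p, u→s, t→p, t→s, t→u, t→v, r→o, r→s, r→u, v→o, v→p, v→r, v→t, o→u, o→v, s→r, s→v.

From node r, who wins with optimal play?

Evader

A0 = {p}
A1: add {u} — u (Pursuer) has u→p.
A2: add {o} — o (Pursuer) has o→u.
A3 = A2; e.g. q (Evader) can still go to s. Fixed point.
r never enters the attractor, so Evader can avoid the target forever.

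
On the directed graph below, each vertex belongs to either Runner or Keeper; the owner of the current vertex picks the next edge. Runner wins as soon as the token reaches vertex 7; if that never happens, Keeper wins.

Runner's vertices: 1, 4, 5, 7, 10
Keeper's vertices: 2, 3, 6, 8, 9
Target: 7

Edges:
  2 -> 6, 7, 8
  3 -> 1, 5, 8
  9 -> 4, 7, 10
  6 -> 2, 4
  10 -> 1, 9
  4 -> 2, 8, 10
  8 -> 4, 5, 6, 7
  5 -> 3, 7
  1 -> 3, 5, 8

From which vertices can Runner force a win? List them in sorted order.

A0 = {7}
A1: add {5} — 5 (Runner) has 5→7.
A2: add {1} — 1 (Runner) has 1→5.
A3: add {10} — 10 (Runner) has 10→1.
A4: add {4} — 4 (Runner) has 4→10.
A5: add {9} — 9 (Keeper): all of {4, 7, 10} already in.
A6 = A5; e.g. 2 (Keeper) can still go to 6. Fixed point.
Runner's winning region = {1, 4, 5, 7, 9, 10}.

1, 4, 5, 7, 9, 10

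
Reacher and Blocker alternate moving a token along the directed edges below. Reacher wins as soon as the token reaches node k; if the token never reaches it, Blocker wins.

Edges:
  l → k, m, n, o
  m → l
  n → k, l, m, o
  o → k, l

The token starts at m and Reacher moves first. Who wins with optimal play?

Blocker

Track states (vertex, player-to-move).
A0 = {(k,Reacher), (k,Blocker)}
A1: add {(l,Reacher), (n,Reacher), (o,Reacher)}.
A2: add {(m,Blocker), (o,Blocker)}.
A3 = A2; e.g. (l,Blocker) stays out. (m,Reacher) never enters ⇒ Blocker avoids the target.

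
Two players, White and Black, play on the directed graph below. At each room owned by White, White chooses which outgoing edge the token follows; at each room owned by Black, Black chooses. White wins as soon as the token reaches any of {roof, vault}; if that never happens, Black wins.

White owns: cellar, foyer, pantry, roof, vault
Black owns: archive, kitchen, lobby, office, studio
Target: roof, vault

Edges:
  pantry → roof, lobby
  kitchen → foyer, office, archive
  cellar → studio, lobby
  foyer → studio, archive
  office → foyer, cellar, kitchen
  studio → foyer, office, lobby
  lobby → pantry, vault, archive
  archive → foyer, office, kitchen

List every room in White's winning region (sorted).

A0 = {roof, vault}
A1: add {pantry} — pantry (White) has pantry→roof.
A2 = A1; e.g. foyer (White) has no edge into A1. Fixed point.
White's winning region = {pantry, roof, vault}.

pantry, roof, vault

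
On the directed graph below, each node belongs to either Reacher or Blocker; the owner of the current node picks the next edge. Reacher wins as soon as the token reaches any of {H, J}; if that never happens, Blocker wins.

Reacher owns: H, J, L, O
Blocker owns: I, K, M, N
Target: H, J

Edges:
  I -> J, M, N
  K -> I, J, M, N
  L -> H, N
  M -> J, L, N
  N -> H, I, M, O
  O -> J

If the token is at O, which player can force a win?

Reacher

A0 = {H, J}
A1: add {L, O} — L (Reacher) has L→H; O (Reacher) has O→J.
A2 = A1; e.g. I (Blocker) can still go to M. Fixed point.
O ∈ A1, so Reacher can force the target.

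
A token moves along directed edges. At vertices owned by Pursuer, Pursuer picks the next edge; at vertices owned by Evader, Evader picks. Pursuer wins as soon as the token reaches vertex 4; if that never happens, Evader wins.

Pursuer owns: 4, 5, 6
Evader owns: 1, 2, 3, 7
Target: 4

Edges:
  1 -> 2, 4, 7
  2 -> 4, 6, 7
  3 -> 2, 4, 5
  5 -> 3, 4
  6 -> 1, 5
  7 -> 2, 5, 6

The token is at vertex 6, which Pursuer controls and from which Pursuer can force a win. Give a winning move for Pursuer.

5

A0 = {4}
A1: add {5} — 5 (Pursuer) has 5→4.
A2: add {6} — 6 (Pursuer) has 6→5.
A3 = A2; e.g. 1 (Evader) can still go to 2. Fixed point.
From 6, successor 5 is in the attractor (rank 1); the other successor 1 is not.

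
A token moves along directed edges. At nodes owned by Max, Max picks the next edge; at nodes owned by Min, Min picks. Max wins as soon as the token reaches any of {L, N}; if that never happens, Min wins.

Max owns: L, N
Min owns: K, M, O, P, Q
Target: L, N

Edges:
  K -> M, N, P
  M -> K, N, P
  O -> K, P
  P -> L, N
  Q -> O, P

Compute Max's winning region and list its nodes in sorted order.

A0 = {L, N}
A1: add {P} — P (Min): all of {L, N} already in.
A2 = A1; e.g. K (Min) can still go to M. Fixed point.
Max's winning region = {L, N, P}.

L, N, P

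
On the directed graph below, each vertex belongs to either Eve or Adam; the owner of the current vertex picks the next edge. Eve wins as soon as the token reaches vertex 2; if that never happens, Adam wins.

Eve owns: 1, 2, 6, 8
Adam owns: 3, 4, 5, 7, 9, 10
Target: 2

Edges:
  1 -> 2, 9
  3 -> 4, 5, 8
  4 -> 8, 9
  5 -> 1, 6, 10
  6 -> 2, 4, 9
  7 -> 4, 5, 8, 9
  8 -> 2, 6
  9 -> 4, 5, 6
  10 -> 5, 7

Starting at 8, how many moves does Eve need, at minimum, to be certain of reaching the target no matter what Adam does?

1

A0 = {2}
A1: add {1, 6, 8} — 1 (Eve) has 1→2; 6 (Eve) has 6→2; 8 (Eve) has 8→2.
A2 = A1; e.g. 3 (Adam) can still go to 4. Fixed point.
8 enters the attractor at level 1, so Eve can force the target in 1 move from there.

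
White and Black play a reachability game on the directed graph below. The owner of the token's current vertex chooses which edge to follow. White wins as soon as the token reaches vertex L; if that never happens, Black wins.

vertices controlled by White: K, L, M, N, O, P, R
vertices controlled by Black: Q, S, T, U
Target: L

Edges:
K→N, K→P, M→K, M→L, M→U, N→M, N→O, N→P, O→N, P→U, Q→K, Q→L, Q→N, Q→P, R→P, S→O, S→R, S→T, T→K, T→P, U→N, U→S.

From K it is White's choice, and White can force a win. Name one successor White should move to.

A0 = {L}
A1: add {M} — M (White) has M→L.
A2: add {N} — N (White) has N→M.
A3: add {K, O} — K (White) has K→N; O (White) has O→N.
A4 = A3; e.g. P (White) has no edge into A3. Fixed point.
From K, successor N is in the attractor (rank 2); the other successor P is not.

N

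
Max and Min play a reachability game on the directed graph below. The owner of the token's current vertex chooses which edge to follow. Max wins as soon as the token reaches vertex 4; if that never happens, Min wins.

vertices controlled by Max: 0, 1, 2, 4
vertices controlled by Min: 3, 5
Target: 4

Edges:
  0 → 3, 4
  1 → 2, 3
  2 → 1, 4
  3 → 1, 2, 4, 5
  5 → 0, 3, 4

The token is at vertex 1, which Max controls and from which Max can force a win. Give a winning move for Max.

A0 = {4}
A1: add {0, 2} — 0 (Max) has 0→4; 2 (Max) has 2→4.
A2: add {1} — 1 (Max) has 1→2.
A3 = A2; e.g. 3 (Min) can still go to 5. Fixed point.
From 1, successor 2 is in the attractor (rank 1); the other successor 3 is not.

2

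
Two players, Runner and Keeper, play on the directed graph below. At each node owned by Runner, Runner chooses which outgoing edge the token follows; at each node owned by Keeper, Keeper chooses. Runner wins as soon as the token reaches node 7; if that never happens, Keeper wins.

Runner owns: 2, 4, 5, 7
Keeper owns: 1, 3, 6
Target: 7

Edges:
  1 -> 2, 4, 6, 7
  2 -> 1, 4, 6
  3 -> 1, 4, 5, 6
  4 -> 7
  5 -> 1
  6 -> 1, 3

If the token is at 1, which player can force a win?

Keeper

A0 = {7}
A1: add {4} — 4 (Runner) has 4→7.
A2: add {2} — 2 (Runner) has 2→4.
A3 = A2; e.g. 1 (Keeper) can still go to 6. Fixed point.
1 never enters the attractor, so Keeper can avoid the target forever.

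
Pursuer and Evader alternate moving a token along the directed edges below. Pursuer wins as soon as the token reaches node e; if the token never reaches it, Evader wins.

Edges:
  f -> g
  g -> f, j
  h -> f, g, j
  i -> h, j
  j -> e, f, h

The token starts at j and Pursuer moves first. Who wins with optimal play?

Track states (vertex, player-to-move).
A0 = {(e,Pursuer), (e,Evader)}
A1: add {(j,Pursuer)}.
(j,Pursuer) ∈ A1 ⇒ Pursuer forces the target.

Pursuer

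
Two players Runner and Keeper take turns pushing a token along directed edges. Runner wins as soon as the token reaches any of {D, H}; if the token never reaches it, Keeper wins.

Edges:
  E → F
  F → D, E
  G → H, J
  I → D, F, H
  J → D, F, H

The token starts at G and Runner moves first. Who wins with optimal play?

Track states (vertex, player-to-move).
A0 = {(D,Runner), (D,Keeper), (H,Runner), (H,Keeper)}
A1: add {(F,Runner), (G,Runner), (I,Runner), (J,Runner)}.
(G,Runner) ∈ A1 ⇒ Runner forces the target.

Runner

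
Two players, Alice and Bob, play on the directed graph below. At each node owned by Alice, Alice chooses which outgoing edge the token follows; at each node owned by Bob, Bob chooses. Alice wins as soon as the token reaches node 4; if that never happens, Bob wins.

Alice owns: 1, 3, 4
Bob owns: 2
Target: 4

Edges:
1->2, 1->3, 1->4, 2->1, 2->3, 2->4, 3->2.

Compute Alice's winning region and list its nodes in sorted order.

1, 4

A0 = {4}
A1: add {1} — 1 (Alice) has 1→4.
A2 = A1; e.g. 2 (Bob) can still go to 3. Fixed point.
Alice's winning region = {1, 4}.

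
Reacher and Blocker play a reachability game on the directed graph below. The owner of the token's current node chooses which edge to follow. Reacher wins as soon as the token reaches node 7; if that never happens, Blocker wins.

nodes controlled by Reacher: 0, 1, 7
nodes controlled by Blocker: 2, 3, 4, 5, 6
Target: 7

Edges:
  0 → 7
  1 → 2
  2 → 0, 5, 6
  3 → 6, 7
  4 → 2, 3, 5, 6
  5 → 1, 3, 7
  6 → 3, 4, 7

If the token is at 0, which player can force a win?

A0 = {7}
A1: add {0} — 0 (Reacher) has 0→7.
A2 = A1; e.g. 1 (Reacher) has no edge into A1. Fixed point.
0 ∈ A1, so Reacher can force the target.

Reacher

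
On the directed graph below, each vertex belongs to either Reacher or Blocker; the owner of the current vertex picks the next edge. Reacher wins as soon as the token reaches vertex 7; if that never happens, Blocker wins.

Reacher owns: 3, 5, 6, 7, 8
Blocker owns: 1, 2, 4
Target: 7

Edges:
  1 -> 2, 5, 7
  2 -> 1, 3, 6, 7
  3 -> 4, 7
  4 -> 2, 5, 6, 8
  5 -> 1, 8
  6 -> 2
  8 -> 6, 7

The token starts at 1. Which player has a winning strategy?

Blocker

A0 = {7}
A1: add {3, 8} — 3 (Reacher) has 3→7; 8 (Reacher) has 8→7.
A2: add {5} — 5 (Reacher) has 5→8.
A3 = A2; e.g. 1 (Blocker) can still go to 2. Fixed point.
1 never enters the attractor, so Blocker can avoid the target forever.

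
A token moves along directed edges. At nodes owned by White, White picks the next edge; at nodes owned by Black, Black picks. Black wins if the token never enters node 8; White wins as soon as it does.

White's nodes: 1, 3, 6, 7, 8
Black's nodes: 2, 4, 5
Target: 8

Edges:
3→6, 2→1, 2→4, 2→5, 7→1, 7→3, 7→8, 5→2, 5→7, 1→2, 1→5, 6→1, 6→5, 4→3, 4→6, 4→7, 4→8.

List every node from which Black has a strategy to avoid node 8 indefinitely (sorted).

A0 = {8}
A1: add {7} — 7 (White) has 7→8.
A2 = A1; e.g. 1 (White) has no edge into A1. Fixed point.
White's attractor = {7, 8}; Black avoids the target exactly from the complement.

1, 2, 3, 4, 5, 6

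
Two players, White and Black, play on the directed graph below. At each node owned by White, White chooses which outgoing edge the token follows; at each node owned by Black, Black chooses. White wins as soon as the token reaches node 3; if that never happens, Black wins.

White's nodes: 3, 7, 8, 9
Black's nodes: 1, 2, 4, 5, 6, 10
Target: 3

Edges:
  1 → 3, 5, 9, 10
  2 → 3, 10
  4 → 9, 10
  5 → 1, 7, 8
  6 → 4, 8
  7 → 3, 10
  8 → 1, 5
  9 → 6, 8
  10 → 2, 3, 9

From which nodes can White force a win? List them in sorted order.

3, 7

A0 = {3}
A1: add {7} — 7 (White) has 7→3.
A2 = A1; e.g. 1 (Black) can still go to 5. Fixed point.
White's winning region = {3, 7}.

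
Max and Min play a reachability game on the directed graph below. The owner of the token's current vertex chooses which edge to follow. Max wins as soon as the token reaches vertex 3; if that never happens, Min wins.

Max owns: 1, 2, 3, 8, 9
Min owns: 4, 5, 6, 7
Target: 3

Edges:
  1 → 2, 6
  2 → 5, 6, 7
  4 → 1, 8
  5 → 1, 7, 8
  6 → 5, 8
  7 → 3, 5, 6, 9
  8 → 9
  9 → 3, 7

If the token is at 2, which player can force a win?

Min

A0 = {3}
A1: add {9} — 9 (Max) has 9→3.
A2: add {8} — 8 (Max) has 8→9.
A3 = A2; e.g. 1 (Max) has no edge into A2. Fixed point.
2 never enters the attractor, so Min can avoid the target forever.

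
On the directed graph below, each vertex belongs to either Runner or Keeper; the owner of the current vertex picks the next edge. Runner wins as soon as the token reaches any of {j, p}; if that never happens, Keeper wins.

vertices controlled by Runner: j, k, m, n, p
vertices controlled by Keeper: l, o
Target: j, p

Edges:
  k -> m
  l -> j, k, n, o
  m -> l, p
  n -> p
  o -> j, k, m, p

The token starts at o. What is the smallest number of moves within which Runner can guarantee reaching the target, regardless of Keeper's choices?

A0 = {j, p}
A1: add {m, n} — m (Runner) has m→p; n (Runner) has n→p.
A2: add {k} — k (Runner) has k→m.
A3: add {o} — o (Keeper): all of {j, k, m, p} already in.
o enters the attractor at level 3, so Runner can force the target in 3 moves from there.

3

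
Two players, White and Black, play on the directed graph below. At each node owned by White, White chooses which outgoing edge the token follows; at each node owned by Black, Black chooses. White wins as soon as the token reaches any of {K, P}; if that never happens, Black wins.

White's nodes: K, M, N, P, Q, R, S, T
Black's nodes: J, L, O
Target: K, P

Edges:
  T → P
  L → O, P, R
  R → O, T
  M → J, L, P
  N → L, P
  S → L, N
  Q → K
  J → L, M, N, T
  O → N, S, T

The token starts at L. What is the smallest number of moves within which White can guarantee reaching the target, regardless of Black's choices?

4

A0 = {K, P}
A1: add {M, N, Q, T} — M (White) has M→P; N (White) has N→P; Q (White) has Q→K; T (White) has T→P.
A2: add {R, S} — R (White) has R→T; S (White) has S→N.
A3: add {O} — O (Black): all of {N, S, T} already in.
A4: add {L} — L (Black): all of {O, P, R} already in.
L enters the attractor at level 4, so White can force the target in 4 moves from there.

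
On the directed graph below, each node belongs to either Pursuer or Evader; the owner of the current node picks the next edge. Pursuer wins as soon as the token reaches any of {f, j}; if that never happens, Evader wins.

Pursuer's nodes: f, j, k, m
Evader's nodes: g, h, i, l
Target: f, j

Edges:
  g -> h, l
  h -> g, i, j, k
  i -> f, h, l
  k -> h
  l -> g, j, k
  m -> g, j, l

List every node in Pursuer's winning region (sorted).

f, j, m

A0 = {f, j}
A1: add {m} — m (Pursuer) has m→j.
A2 = A1; e.g. g (Evader) can still go to h. Fixed point.
Pursuer's winning region = {f, j, m}.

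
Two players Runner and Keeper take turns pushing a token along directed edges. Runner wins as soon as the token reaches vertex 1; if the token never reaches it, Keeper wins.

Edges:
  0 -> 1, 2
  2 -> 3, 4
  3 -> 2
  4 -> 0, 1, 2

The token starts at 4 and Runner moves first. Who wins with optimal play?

Runner

Track states (vertex, player-to-move).
A0 = {(1,Runner), (1,Keeper)}
A1: add {(0,Runner), (4,Runner)}.
(4,Runner) ∈ A1 ⇒ Runner forces the target.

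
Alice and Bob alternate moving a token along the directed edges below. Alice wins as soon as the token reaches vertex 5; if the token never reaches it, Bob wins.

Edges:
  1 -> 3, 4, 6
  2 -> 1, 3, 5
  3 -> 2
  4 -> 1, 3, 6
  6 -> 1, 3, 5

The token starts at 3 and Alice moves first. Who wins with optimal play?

Track states (vertex, player-to-move).
A0 = {(5,Alice), (5,Bob)}
A1: add {(2,Alice), (6,Alice)}.
A2: add {(3,Bob)}.
A3: add {(1,Alice), (4,Alice)}.
A4 = A3; e.g. (1,Bob) stays out. (3,Alice) never enters ⇒ Bob avoids the target.

Bob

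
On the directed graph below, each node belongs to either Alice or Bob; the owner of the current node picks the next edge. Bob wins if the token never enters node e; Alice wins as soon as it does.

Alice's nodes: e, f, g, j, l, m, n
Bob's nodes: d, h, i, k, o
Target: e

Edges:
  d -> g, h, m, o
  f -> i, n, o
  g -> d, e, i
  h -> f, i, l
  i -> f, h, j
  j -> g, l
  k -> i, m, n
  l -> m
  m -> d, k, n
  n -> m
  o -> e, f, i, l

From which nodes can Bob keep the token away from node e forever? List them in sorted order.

A0 = {e}
A1: add {g} — g (Alice) has g→e.
A2: add {j} — j (Alice) has j→g.
A3 = A2; e.g. d (Bob) can still go to h. Fixed point.
Alice's attractor = {e, g, j}; Bob avoids the target exactly from the complement.

d, f, h, i, k, l, m, n, o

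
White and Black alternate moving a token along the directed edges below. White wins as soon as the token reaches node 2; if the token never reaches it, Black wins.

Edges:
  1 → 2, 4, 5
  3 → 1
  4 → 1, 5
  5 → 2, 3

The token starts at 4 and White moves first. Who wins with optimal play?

Track states (vertex, player-to-move).
A0 = {(2,White), (2,Black)}
A1: add {(1,White), (5,White)}.
A2: add {(3,Black), (4,Black)}.
A3 = A2; e.g. (1,Black) stays out. (4,White) never enters ⇒ Black avoids the target.

Black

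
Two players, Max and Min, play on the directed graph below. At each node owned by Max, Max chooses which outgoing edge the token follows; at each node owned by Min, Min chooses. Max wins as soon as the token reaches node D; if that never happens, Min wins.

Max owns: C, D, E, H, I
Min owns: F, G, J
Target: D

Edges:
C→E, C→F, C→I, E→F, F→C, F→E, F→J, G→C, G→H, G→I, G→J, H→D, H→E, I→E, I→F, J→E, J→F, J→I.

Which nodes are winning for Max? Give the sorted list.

A0 = {D}
A1: add {H} — H (Max) has H→D.
A2 = A1; e.g. C (Max) has no edge into A1. Fixed point.
Max's winning region = {D, H}.

D, H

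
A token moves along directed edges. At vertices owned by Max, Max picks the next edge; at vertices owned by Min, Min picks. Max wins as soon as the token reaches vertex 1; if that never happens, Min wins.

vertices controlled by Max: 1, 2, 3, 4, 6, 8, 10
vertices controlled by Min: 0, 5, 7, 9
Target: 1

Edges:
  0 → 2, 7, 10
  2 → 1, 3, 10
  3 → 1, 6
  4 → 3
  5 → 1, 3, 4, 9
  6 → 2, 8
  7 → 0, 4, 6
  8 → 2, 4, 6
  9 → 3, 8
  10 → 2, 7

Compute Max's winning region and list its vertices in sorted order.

A0 = {1}
A1: add {2, 3} — 2 (Max) has 2→1; 3 (Max) has 3→1.
A2: add {4, 6, 8, 10} — 4 (Max) has 4→3; 6 (Max) has 6→2; 8 (Max) has 8→2; 10 (Max) has 10→2.
A3: add {9} — 9 (Min): all of {3, 8} already in.
A4: add {5} — 5 (Min): all of {1, 3, 4, 9} already in.
A5 = A4; e.g. 0 (Min) can still go to 7. Fixed point.
Max's winning region = {1, 2, 3, 4, 5, 6, 8, 9, 10}.

1, 2, 3, 4, 5, 6, 8, 9, 10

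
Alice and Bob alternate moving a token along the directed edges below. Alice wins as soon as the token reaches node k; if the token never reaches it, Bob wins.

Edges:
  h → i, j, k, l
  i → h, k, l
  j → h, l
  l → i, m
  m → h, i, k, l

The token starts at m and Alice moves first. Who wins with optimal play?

Track states (vertex, player-to-move).
A0 = {(k,Alice), (k,Bob)}
A1: add {(h,Alice), (i,Alice), (m,Alice)}.
(m,Alice) ∈ A1 ⇒ Alice forces the target.

Alice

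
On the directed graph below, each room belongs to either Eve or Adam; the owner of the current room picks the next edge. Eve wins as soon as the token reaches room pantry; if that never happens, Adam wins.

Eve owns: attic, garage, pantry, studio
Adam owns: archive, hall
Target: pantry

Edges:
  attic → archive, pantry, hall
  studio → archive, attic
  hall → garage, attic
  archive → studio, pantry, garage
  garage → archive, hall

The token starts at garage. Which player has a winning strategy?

Adam

A0 = {pantry}
A1: add {attic} — attic (Eve) has attic→pantry.
A2: add {studio} — studio (Eve) has studio→attic.
A3 = A2; e.g. archive (Adam) can still go to garage. Fixed point.
garage never enters the attractor, so Adam can avoid the target forever.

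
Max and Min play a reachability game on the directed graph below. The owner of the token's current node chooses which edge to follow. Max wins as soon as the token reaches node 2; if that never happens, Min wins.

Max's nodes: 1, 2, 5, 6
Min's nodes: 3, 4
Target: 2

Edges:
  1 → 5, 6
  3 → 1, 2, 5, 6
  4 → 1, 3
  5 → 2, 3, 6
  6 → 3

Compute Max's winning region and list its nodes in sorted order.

1, 2, 5

A0 = {2}
A1: add {5} — 5 (Max) has 5→2.
A2: add {1} — 1 (Max) has 1→5.
A3 = A2; e.g. 3 (Min) can still go to 6. Fixed point.
Max's winning region = {1, 2, 5}.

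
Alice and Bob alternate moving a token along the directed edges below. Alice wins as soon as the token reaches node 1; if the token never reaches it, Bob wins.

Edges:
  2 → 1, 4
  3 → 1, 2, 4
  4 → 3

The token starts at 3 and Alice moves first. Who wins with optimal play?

Alice

Track states (vertex, player-to-move).
A0 = {(1,Alice), (1,Bob)}
A1: add {(2,Alice), (3,Alice)}.
(3,Alice) ∈ A1 ⇒ Alice forces the target.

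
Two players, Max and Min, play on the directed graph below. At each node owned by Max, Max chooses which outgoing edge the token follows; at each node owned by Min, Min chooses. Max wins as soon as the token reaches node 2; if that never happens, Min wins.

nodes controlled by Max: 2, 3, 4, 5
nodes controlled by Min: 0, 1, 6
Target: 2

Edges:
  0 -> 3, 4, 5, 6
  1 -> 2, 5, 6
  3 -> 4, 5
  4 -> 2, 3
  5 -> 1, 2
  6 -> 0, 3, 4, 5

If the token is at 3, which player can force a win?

Max

A0 = {2}
A1: add {4, 5} — 4 (Max) has 4→2; 5 (Max) has 5→2.
A2: add {3} — 3 (Max) has 3→4.
A3 = A2; e.g. 0 (Min) can still go to 6. Fixed point.
3 ∈ A2, so Max can force the target.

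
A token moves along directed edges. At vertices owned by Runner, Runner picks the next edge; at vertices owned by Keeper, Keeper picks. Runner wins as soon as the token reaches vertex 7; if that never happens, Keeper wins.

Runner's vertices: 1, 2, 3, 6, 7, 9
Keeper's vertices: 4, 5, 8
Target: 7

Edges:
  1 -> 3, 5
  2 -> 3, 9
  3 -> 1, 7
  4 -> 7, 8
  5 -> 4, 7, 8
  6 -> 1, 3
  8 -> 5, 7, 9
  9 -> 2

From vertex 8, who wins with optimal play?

Keeper

A0 = {7}
A1: add {3} — 3 (Runner) has 3→7.
A2: add {1, 2, 6} — 1 (Runner) has 1→3; 2 (Runner) has 2→3; 6 (Runner) has 6→3.
A3: add {9} — 9 (Runner) has 9→2.
A4 = A3; e.g. 4 (Keeper) can still go to 8. Fixed point.
8 never enters the attractor, so Keeper can avoid the target forever.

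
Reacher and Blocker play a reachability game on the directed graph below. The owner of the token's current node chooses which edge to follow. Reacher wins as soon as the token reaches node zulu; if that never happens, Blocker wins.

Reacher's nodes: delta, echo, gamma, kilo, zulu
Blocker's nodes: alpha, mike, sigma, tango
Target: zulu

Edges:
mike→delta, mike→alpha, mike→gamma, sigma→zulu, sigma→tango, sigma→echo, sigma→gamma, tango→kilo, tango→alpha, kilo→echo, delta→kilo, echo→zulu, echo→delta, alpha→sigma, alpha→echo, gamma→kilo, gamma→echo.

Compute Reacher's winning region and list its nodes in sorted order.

A0 = {zulu}
A1: add {echo} — echo (Reacher) has echo→zulu.
A2: add {gamma, kilo} — kilo (Reacher) has kilo→echo; gamma (Reacher) has gamma→echo.
A3: add {delta} — delta (Reacher) has delta→kilo.
A4 = A3; e.g. mike (Blocker) can still go to alpha. Fixed point.
Reacher's winning region = {delta, echo, gamma, kilo, zulu}.

delta, echo, gamma, kilo, zulu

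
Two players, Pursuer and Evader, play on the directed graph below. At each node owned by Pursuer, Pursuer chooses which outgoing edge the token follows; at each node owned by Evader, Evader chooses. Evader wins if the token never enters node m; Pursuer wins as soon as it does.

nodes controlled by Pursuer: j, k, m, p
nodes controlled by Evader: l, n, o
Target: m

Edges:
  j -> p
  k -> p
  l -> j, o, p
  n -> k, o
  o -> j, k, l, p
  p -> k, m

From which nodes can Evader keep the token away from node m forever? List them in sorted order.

A0 = {m}
A1: add {p} — p (Pursuer) has p→m.
A2: add {j, k} — j (Pursuer) has j→p; k (Pursuer) has k→p.
A3 = A2; e.g. l (Evader) can still go to o. Fixed point.
Pursuer's attractor = {j, k, m, p}; Evader avoids the target exactly from the complement.

l, n, o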